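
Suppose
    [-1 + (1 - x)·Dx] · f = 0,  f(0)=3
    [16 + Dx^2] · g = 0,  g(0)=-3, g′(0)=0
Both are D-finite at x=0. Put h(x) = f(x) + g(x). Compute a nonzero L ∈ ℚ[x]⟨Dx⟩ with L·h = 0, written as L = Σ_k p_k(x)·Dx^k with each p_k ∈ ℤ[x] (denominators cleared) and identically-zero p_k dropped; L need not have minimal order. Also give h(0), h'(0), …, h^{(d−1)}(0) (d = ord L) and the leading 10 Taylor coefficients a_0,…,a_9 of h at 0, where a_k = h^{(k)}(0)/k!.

f: a_k = 3, 3, 3, 3, 3, 3, 3, 3, 3, 3, …
g: a_k = -3, 0, 24, 0, -32, 0, 256/15, 0, -512/105, 0, …
L₀ := lclm(L_f,L_g); ord L₀ ≤ 1+2.
L = (176 - 256·x + 128·x^2) + (-144 + 400·x - 384·x^2 + 128·x^3)·Dx + (11 - 16·x + 8·x^2)·Dx^2 + (-9 + 25·x - 24·x^2 + 8·x^3)·Dx^3  (order 3).
h: a_k = 0, 3, 27, 3, -29, 3, 301/15, 3, -197/105, 3, …
ICs: h(0) = 0, h′(0) = 3, h′′(0) = 54.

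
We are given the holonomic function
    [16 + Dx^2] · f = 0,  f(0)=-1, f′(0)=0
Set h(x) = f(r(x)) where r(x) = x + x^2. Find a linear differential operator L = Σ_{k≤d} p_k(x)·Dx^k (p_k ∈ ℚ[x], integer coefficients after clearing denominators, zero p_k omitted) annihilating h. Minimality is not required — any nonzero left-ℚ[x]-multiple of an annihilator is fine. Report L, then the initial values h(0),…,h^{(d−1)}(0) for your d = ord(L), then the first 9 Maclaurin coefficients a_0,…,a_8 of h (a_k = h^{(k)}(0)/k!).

f: a_k = -1, 0, 8, 0, -32/3, 0, 256/45, 0, -512/315, …
L₀ from L_f via x↦r, Dx↦r'^{-1}Dx.
L = (16 + 96·x + 192·x^2 + 128·x^3) - 2·Dx + (1 + 2·x)·Dx^2  (order 2).
h: a_k = -1, 0, 8, 16, -8/3, -128/3, -2624/45, -128/15, 23008/315, …
ICs: h(0) = -1, h′(0) = 0.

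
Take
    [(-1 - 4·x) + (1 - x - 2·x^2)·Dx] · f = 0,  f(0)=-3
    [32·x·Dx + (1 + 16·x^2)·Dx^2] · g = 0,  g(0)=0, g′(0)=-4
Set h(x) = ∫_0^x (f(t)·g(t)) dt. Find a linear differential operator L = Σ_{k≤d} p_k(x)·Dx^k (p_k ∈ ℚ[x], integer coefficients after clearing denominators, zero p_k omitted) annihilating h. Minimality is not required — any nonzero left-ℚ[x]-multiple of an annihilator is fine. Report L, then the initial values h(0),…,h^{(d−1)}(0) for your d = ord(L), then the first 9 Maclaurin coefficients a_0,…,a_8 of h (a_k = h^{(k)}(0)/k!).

f: a_k = -3, -3, -9, -15, -33, -63, -129, -255, -513, …
g: a_k = 0, -4, 0, 64/3, 0, -1024/5, 0, 16384/7, 0, …
f·g: L₀ = L_f ⊗_s L_g, ord ≤ 1·2.
h=∫h₀ ⇒ L = L₀·Dx.
L = (4 + 32·x + 192·x^2)·Dx + (2 - 24·x + 64·x^2 + 192·x^3)·Dx^2 + (-1 + x - 14·x^2 + 16·x^3 + 32·x^4)·Dx^3  (order 3).
h: a_k = 0, 0, 6, 4, -7, -4/5, 462/5, 2732/35, -46957/70, …
ICs: h(0) = 0, h′(0) = 0, h′′(0) = 12.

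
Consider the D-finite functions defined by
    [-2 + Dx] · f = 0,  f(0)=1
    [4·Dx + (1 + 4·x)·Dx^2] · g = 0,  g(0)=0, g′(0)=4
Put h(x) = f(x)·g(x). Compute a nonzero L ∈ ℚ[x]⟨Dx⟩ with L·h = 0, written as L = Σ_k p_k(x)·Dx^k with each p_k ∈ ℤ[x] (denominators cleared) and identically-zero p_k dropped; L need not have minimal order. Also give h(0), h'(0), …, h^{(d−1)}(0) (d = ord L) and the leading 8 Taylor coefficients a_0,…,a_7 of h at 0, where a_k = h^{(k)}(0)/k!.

f: a_k = 1, 2, 2, 4/3, 2/3, 4/15, 4/45, 8/315, …
g: a_k = 0, 4, -8, 64/3, -64, 1024/5, -2048/3, 16384/7, …
f·g: L₀ = L_f ⊗_s L_g, ord ≤ 1·2.
L = (-4 + 16·x) - 16·x·Dx + (1 + 4·x)·Dx^2  (order 2).
h: a_k = 0, 4, 0, 40/3, -32, 1672/15, -3392/9, 413264/315, …
ICs: h(0) = 0, h′(0) = 4.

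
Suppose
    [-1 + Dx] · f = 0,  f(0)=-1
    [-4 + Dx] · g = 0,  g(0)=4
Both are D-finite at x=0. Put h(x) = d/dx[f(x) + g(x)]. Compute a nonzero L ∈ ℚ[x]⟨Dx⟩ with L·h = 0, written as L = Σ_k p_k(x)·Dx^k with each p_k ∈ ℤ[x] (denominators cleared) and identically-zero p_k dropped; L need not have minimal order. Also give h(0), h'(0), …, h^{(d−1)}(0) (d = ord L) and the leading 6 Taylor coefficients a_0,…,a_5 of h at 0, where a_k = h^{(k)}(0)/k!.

L = 4 - 5·Dx + Dx^2  (order 2).
h: a_k = 15, 63, 255/2, 341/2, 1365/8, 5461/40, …
ICs: h(0) = 15, h′(0) = 63.

f: a_k = -1, -1, -1/2, -1/6, -1/24, -1/120, …
g: a_k = 4, 16, 32, 128/3, 128/3, 512/15, …
h₀=f+g: left-lcm gives L₀, ord ≤ 2.
h₀' ⇒ L via d/dx closure of L₀.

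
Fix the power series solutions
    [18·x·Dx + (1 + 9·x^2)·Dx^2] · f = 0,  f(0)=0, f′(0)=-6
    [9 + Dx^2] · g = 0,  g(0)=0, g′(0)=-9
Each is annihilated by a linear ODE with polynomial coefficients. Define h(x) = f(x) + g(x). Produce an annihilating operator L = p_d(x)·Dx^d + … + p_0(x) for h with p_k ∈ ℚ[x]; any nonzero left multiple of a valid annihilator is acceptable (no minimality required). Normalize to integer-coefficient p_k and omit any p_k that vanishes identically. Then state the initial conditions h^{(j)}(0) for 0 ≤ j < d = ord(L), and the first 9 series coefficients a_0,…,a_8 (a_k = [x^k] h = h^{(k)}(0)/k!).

L = (-1782·x + 20412·x^3 + 13122·x^5)·Dx + (-9 + 567·x^2 + 6561·x^4 + 6561·x^6)·Dx^2 + (-198·x + 2268·x^3 + 1458·x^5)·Dx^3 + (-1 + 63·x^2 + 729·x^4 + 729·x^6)·Dx^4  (order 4).
h: a_k = 0, -15, 0, 63/2, 0, -4131/40, 0, 350649/560, 0, …
ICs: h(0) = 0, h′(0) = -15, h′′(0) = 0, h′′′(0) = 189.

f: a_k = 0, -6, 0, 18, 0, -486/5, 0, 4374/7, 0, …
g: a_k = 0, -9, 0, 27/2, 0, -243/40, 0, 729/560, 0, …
L₀ := lclm(L_f,L_g); ord L₀ ≤ 2+2.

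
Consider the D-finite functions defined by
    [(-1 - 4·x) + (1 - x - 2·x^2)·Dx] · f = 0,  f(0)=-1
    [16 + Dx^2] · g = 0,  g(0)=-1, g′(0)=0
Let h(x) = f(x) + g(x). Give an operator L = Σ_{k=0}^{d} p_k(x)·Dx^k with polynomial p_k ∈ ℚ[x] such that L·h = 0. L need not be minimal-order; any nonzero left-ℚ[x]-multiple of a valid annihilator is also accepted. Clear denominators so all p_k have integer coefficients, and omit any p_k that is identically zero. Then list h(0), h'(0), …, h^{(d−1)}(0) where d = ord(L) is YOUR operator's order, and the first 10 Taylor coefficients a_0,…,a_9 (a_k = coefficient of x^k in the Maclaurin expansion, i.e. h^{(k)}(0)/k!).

L = (368 + 1408·x - 256·x^2 + 512·x^3 + 2560·x^4 + 2048·x^5) + (-176 + 336·x + 384·x^2 - 1024·x^3 - 384·x^4 + 1536·x^5 + 1024·x^6)·Dx + (23 + 88·x - 16·x^2 + 32·x^3 + 160·x^4 + 128·x^5)·Dx^2 + (-11 + 21·x + 24·x^2 - 64·x^3 - 24·x^4 + 96·x^5 + 64·x^6)·Dx^3  (order 3).
h: a_k = -2, -1, 5, -5, -65/3, -21, -1679/45, -85, -54377/315, -341, …
ICs: h(0) = -2, h′(0) = -1, h′′(0) = 10.

f: a_k = -1, -1, -3, -5, -11, -21, -43, -85, -171, -341, …
g: a_k = -1, 0, 8, 0, -32/3, 0, 256/45, 0, -512/315, 0, …
h₀=f+g: left-lcm gives L₀, ord ≤ 3.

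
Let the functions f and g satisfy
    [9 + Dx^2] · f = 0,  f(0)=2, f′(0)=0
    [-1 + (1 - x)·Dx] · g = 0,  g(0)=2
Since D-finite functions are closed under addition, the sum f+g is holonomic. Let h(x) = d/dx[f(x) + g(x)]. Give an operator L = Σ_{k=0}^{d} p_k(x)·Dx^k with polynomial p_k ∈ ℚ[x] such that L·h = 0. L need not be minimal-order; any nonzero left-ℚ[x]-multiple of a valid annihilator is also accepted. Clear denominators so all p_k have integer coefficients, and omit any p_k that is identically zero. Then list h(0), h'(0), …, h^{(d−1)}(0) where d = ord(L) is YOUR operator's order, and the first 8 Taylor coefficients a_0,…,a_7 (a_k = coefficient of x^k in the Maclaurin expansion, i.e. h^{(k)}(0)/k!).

L = (126 - 108·x + 54·x^2) + (-45 + 99·x - 81·x^2 + 27·x^3)·Dx + (14 - 12·x + 6·x^2)·Dx^2 + (-5 + 11·x - 9·x^2 + 3·x^3)·Dx^3  (order 3).
h: a_k = 2, -14, 6, 35, 10, -3/20, 14, 5209/280, …
ICs: h(0) = 2, h′(0) = -14, h′′(0) = 12.

f: a_k = 2, 0, -9, 0, 27/4, 0, -81/40, 0, …
g: a_k = 2, 2, 2, 2, 2, 2, 2, 2, …
Sum ⇒ L₀ = lclm(L_f,L_g) in ℚ(x)⟨Dx⟩.
h₀' ⇒ L via d/dx closure of L₀.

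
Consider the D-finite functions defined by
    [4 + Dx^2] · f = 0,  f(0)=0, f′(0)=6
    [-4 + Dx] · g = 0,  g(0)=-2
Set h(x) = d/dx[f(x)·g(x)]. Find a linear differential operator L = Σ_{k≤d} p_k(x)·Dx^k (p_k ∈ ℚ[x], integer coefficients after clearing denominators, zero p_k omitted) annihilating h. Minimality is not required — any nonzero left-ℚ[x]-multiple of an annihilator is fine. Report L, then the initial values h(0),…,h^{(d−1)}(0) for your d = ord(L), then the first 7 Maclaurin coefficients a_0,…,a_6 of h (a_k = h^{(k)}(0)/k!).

L = 20 - 8·Dx + Dx^2  (order 2).
h: a_k = -12, -96, -264, -384, -328, -704/5, 464/15, …
ICs: h(0) = -12, h′(0) = -96.

f: a_k = 0, 6, 0, -4, 0, 4/5, 0, …
g: a_k = -2, -8, -16, -64/3, -64/3, -256/15, -512/45, …
h₀=f·g: eliminate ⇒ L₀, order ≤ 2·1.
h=h₀': d/dx-closure on L₀ ⇒ L.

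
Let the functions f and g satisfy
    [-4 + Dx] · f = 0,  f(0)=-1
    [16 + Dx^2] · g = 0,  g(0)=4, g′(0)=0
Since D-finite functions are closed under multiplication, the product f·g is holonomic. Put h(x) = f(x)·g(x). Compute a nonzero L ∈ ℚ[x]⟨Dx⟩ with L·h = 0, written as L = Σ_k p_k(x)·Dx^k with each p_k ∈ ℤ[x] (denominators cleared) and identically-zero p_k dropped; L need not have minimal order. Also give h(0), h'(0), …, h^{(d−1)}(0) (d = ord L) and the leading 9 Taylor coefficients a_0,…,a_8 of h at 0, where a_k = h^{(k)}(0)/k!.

f: a_k = -1, -4, -8, -32/3, -32/3, -128/15, -256/45, -1024/315, -512/315, …
g: a_k = 4, 0, -32, 0, 128/3, 0, -1024/45, 0, 2048/315, …
Product ⇒ symmetric product L₀, ord ≤ 2.
L = 32 - 8·Dx + Dx^2  (order 2).
h: a_k = -4, -16, 0, 256/3, 512/3, 2048/15, 0, -32768/315, -32768/315, …
ICs: h(0) = -4, h′(0) = -16.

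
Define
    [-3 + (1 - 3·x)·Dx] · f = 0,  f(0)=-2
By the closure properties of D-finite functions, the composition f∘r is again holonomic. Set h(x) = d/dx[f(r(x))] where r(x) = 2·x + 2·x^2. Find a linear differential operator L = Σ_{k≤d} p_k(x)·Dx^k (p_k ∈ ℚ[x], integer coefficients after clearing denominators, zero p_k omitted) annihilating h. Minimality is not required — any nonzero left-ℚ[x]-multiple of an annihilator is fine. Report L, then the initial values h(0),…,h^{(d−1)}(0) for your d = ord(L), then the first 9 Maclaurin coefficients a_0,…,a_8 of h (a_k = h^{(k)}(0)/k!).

f: a_k = -2, -6, -18, -54, -162, -486, -1458, -4374, -13122, …
f∘r: x↦r, Dx↦Dx/r' in L_f ⇒ L₀.
Derive L from L₀ (diff closure).
L = (14 + 36·x + 36·x^2) + (-1 + 4·x + 18·x^2 + 12·x^3)·Dx  (order 1).
h: a_k = -12, -168, -1728, -15840, -136080, -1122336, -8999424, -70689024, -546575040, …
ICs: h(0) = -12.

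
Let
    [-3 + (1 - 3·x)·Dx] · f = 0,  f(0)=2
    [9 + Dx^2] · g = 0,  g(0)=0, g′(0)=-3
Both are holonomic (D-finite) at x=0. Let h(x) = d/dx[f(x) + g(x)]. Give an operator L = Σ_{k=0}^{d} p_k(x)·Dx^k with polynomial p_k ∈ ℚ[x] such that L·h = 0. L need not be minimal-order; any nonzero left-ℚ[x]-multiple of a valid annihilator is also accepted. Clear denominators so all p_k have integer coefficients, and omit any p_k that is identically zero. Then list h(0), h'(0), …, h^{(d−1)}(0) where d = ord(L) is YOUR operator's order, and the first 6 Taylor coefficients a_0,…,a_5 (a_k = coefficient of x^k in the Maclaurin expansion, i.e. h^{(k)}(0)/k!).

f: a_k = 2, 6, 18, 54, 162, 486, …
g: a_k = 0, -3, 0, 9/2, 0, -81/40, …
Sum ⇒ L₀ = lclm(L_f,L_g) in ℚ(x)⟨Dx⟩.
Derive L from L₀ (diff closure).
L = (702 - 324·x + 486·x^2) + (-63 + 243·x - 243·x^2 + 243·x^3)·Dx + (78 - 36·x + 54·x^2)·Dx^2 + (-7 + 27·x - 27·x^2 + 27·x^3)·Dx^3  (order 3).
h: a_k = 3, 36, 351/2, 648, 19359/8, 8748, …
ICs: h(0) = 3, h′(0) = 36, h′′(0) = 351.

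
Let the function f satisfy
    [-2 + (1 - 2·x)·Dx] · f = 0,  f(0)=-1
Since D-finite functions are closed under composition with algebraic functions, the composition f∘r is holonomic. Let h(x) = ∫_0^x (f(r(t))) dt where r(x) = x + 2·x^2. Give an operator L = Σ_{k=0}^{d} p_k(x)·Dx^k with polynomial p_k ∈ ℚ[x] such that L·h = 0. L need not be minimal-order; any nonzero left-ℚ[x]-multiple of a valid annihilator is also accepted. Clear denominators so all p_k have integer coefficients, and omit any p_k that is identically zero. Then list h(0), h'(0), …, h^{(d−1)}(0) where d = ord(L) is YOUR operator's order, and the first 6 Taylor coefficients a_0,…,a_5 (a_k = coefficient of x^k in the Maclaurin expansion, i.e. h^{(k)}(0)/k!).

f: a_k = -1, -2, -4, -8, -16, -32, …
h₀=f(r): pull back L_f along r ⇒ L₀.
h=∫h₀ ⇒ L = L₀·Dx.
L = (2 + 8·x)·Dx + (-1 + 2·x + 4·x^2)·Dx^2  (order 2).
h: a_k = 0, -1, -1, -8/3, -6, -16, …
ICs: h(0) = 0, h′(0) = -1.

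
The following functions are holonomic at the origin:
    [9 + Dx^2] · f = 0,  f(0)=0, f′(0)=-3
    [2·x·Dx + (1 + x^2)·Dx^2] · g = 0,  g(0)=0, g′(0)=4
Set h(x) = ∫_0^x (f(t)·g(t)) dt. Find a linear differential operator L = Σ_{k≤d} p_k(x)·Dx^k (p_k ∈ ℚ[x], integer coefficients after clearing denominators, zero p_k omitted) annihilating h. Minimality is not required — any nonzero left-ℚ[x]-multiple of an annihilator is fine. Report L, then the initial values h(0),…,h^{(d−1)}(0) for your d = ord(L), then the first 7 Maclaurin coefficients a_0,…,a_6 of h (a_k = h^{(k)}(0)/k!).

L = (1170 + 3834·x^2 + 4779·x^4 + 2916·x^6 + 729·x^8)·Dx + (396·x + 1044·x^3 + 972·x^5 + 324·x^7)·Dx^2 + (220 + 768·x^2 + 1026·x^4 + 648·x^6 + 162·x^8)·Dx^3 + (44·x + 116·x^3 + 108·x^5 + 36·x^7)·Dx^4 + (10 + 38·x^2 + 55·x^4 + 36·x^6 + 9·x^8)·Dx^5  (order 5).
h: a_k = 0, 0, 0, -4, 0, 22/5, 0, …
ICs: h(0) = 0, h′(0) = 0, h′′(0) = 0, h′′′(0) = -24, h′′′′(0) = 0.

f: a_k = 0, -3, 0, 9/2, 0, -81/40, 0, …
g: a_k = 0, 4, 0, -4/3, 0, 4/5, 0, …
Product ⇒ symmetric product L₀, ord ≤ 4.
∫: right-multiply L₀ by Dx.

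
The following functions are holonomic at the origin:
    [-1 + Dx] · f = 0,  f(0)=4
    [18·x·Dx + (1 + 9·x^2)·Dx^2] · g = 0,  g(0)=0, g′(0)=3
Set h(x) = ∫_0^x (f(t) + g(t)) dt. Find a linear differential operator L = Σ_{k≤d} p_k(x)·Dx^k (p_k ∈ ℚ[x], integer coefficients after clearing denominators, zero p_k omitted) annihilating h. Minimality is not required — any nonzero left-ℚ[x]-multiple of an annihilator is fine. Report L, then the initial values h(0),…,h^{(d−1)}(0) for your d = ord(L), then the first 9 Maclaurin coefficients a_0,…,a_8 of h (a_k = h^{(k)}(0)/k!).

f: a_k = 4, 4, 2, 2/3, 1/6, 1/30, 1/180, 1/1260, 1/10080, …
g: a_k = 0, 3, 0, -9, 0, 243/5, 0, -2187/7, 0, …
h₀=f+g: left-lcm gives L₀, ord ≤ 3.
h=∫h₀ ⇒ L = L₀·Dx.
L = (18 - 18·x - 486·x^2 - 162·x^3)·Dx^2 + (-19 + 468·x^2 - 81·x^4)·Dx^3 + (1 + 18·x + 18·x^2 + 162·x^3 + 81·x^4)·Dx^4  (order 4).
h: a_k = 0, 4, 7/2, 2/3, -25/12, 1/30, 1459/180, 1/1260, -56237/1440, …
ICs: h(0) = 0, h′(0) = 4, h′′(0) = 7, h′′′(0) = 4.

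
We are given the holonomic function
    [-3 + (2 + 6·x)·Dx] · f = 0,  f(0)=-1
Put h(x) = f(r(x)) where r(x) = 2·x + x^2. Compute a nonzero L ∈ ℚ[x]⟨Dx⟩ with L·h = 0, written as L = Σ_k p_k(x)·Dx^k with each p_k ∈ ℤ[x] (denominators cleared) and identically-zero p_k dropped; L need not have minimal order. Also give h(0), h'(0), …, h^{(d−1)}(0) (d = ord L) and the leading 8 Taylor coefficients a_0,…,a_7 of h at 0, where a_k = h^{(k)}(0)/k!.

L = (-3 - 3·x) + (1 + 6·x + 3·x^2)·Dx  (order 1).
h: a_k = -1, -3, 3, -9, 63/2, -243/2, 999/2, -4293/2, …
ICs: h(0) = -1.

f: a_k = -1, -3/2, 9/8, -27/16, 405/128, -1701/256, 15309/1024, -72171/2048, …
Substitute x→r, Dx→(1/r')Dx; clear ⇒ L₀.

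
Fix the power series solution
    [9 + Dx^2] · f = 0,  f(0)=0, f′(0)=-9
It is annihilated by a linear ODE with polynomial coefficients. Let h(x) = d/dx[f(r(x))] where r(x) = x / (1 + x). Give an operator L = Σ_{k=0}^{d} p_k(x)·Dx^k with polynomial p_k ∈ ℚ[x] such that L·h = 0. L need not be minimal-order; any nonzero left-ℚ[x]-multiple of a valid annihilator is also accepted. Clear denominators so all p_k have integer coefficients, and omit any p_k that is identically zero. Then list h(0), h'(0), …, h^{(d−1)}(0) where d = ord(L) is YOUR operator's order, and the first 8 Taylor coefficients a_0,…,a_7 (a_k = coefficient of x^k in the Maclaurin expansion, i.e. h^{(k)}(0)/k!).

f: a_k = 0, -9, 0, 27/2, 0, -243/40, 0, 729/560, …
Substitute x→r, Dx→(1/r')Dx; clear ⇒ L₀.
h=h₀': d/dx-closure on L₀ ⇒ L.
L = (15 + 12·x + 6·x^2) + (6 + 18·x + 18·x^2 + 6·x^3)·Dx + (1 + 4·x + 6·x^2 + 4·x^3 + x^4)·Dx^2  (order 2).
h: a_k = -9, 18, 27/2, -126, 2637/8, -2295/4, 58059/80, -5679/10, …
ICs: h(0) = -9, h′(0) = 18.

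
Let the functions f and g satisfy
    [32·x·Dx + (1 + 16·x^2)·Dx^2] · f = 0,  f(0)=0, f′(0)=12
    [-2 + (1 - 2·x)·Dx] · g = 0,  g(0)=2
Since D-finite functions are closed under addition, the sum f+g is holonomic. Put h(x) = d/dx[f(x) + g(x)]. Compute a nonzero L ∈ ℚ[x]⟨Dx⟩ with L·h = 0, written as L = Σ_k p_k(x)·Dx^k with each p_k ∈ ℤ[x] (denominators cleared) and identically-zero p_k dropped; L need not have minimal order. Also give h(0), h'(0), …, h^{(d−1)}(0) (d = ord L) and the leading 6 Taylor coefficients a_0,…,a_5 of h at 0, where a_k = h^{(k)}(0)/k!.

L = (32 - 256·x - 1536·x^2) + (-14 + 32·x + 160·x^2 - 1536·x^3)·Dx + (1 + 6·x + 96·x^3 - 256·x^4)·Dx^2  (order 2).
h: a_k = 16, 16, -144, 128, 3392, 768, …
ICs: h(0) = 16, h′(0) = 16.

f: a_k = 0, 12, 0, -64, 0, 3072/5, …
g: a_k = 2, 4, 8, 16, 32, 64, …
h₀=f+g: left-lcm gives L₀, ord ≤ 3.
h=h₀': d/dx-closure on L₀ ⇒ L.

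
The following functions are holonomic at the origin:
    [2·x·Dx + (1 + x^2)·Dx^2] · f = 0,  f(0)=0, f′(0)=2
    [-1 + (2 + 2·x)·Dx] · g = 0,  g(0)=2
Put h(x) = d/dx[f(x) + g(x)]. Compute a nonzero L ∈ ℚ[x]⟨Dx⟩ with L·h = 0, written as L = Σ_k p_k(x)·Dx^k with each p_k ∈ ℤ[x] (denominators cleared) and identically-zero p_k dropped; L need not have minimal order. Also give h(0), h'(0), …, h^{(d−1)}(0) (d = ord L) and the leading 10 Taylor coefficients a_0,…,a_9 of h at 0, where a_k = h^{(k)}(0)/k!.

L = (-4 - 10·x + 12·x^2 + 6·x^3) + (-11 - 16·x + 10·x^2 + 48·x^3 + 21·x^4)·Dx + (-2 + 6·x + 12·x^2 + 12·x^3 + 14·x^4 + 6·x^5)·Dx^2  (order 2).
h: a_k = 3, -1/2, -13/8, -5/16, 291/128, -63/256, -1817/1024, -429/2048, 71971/32768, -12155/65536, …
ICs: h(0) = 3, h′(0) = -1/2.

f: a_k = 0, 2, 0, -2/3, 0, 2/5, 0, -2/7, 0, 2/9, …
g: a_k = 2, 1, -1/4, 1/8, -5/64, 7/128, -21/512, 33/1024, -429/16384, 715/32768, …
Weyl lclm of L_f,L_g ⇒ L₀ (ord ≤ 3).
Differentiate: ansatz ord ≤ ord L₀ ⇒ L.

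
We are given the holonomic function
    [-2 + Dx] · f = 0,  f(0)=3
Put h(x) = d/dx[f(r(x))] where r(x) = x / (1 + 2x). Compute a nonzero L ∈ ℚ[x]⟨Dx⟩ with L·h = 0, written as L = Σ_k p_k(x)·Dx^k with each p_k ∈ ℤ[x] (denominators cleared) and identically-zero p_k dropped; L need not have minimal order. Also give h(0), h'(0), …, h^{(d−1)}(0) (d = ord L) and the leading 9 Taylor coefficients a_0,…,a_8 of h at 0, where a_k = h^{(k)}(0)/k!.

L = (-2 - 8·x) + (-1 - 4·x - 4·x^2)·Dx  (order 1).
h: a_k = 6, -12, 12, 8, -76, 1208/5, -8728/15, 125456/105, -226076/105, …
ICs: h(0) = 6.

f: a_k = 3, 6, 6, 4, 2, 4/5, 4/15, 8/105, 2/105, …
f∘r: x↦r, Dx↦Dx/r' in L_f ⇒ L₀.
Differentiate: ansatz ord ≤ ord L₀ ⇒ L.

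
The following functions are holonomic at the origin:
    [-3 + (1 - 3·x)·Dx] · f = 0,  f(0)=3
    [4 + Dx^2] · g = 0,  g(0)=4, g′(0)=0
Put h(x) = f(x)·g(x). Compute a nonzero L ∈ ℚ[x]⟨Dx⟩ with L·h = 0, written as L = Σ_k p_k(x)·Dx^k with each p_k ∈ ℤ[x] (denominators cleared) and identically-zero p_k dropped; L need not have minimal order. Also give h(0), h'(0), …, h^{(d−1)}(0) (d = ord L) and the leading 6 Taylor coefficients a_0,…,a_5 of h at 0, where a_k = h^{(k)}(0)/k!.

f: a_k = 3, 9, 27, 81, 243, 729, …
g: a_k = 4, 0, -8, 0, 8/3, 0, …
f·g: L₀ = L_f ⊗_s L_g, ord ≤ 1·2.
L = (-4 + 12·x) + 6·Dx + (-1 + 3·x)·Dx^2  (order 2).
h: a_k = 12, 36, 84, 252, 764, 2292, …
ICs: h(0) = 12, h′(0) = 36.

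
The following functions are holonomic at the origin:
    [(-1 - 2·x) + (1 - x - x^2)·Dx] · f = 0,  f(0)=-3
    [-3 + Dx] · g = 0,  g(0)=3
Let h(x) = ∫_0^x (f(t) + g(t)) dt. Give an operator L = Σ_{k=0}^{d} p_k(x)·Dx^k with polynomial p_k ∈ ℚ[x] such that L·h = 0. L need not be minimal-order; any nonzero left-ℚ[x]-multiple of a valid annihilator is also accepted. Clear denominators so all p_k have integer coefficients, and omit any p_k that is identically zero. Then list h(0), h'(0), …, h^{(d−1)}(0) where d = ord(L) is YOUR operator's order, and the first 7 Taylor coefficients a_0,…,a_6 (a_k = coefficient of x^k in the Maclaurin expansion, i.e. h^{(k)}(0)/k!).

f: a_k = -3, -3, -6, -9, -15, -24, -39, …
g: a_k = 3, 9, 27/2, 27/2, 81/8, 243/40, 243/80, …
L₀ := lclm(L_f,L_g); ord L₀ ≤ 1+1.
∫: right-multiply L₀ by Dx.
L = (-3 - 9·x - 45·x^2 - 18·x^3)·Dx + (-5 + 24·x + 15·x^2 - 18·x^3 - 9·x^4)·Dx^2 + (2 - 7·x + 8·x^3 + 3·x^4)·Dx^3  (order 3).
h: a_k = 0, 0, 3, 5/2, 9/8, -39/40, -239/80, …
ICs: h(0) = 0, h′(0) = 0, h′′(0) = 6.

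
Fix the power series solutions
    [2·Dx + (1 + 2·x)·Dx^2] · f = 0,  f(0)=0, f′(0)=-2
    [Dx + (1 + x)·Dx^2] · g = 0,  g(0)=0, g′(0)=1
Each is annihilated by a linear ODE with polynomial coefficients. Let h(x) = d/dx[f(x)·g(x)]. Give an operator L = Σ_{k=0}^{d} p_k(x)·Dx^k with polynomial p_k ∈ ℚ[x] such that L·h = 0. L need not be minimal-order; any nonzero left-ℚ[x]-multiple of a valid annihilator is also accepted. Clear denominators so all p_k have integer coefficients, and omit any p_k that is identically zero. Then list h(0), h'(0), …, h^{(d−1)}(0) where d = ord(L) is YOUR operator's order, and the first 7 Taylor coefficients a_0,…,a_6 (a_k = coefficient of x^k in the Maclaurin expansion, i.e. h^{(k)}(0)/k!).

f: a_k = 0, -2, 2, -8/3, 4, -32/5, 32/3, …
g: a_k = 0, 1, -1/2, 1/3, -1/4, 1/5, -1/6, …
h₀=f·g: eliminate ⇒ L₀, order ≤ 2·2.
h₀' ⇒ L via d/dx closure of L₀.
L = (20 + 48·x + 32·x^2) + (66 + 268·x + 360·x^2 + 160·x^3)·Dx + (32 + 180·x + 372·x^2 + 336·x^3 + 112·x^4)·Dx^2 + (3 + 22·x + 63·x^2 + 88·x^3 + 60·x^4 + 16·x^5)·Dx^3  (order 3).
h: a_k = 0, -4, 9, -52/3, 65/2, -917/15, 581/5, …
ICs: h(0) = 0, h′(0) = -4, h′′(0) = 18.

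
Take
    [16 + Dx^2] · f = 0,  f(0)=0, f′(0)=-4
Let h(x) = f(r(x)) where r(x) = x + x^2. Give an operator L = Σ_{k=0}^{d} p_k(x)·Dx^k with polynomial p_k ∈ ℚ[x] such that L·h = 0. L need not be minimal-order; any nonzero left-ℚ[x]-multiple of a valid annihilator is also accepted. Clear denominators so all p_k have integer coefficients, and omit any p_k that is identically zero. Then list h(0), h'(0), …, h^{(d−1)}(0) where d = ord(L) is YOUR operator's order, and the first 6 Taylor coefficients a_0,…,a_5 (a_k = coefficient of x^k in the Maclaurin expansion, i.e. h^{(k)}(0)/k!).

L = (16 + 96·x + 192·x^2 + 128·x^3) - 2·Dx + (1 + 2·x)·Dx^2  (order 2).
h: a_k = 0, -4, -4, 32/3, 32, 352/15, …
ICs: h(0) = 0, h′(0) = -4.

f: a_k = 0, -4, 0, 32/3, 0, -128/15, …
f∘r: x↦r, Dx↦Dx/r' in L_f ⇒ L₀.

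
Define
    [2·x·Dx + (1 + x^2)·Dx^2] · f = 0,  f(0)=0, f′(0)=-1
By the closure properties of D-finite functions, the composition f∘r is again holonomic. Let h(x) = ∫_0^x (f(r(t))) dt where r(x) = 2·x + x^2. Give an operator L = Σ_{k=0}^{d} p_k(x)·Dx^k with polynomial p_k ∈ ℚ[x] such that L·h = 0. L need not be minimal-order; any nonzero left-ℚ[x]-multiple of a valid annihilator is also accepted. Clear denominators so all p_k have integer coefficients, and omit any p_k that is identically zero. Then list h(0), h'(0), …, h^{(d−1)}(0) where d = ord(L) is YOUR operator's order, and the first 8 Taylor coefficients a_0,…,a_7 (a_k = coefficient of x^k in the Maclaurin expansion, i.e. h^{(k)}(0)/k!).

f: a_k = 0, -1, 0, 1/3, 0, -1/5, 0, 1/7, …
Change of var in L_f (x↦r) gives L₀.
h=∫₀ˣh₀: take L = L₀·Dx.
L = (-1 + 8·x + 16·x^2 + 12·x^3 + 3·x^4)·Dx^2 + (1 + x + 4·x^2 + 8·x^3 + 5·x^4 + x^5)·Dx^3  (order 3).
h: a_k = 0, 0, -1, -1/3, 2/3, 4/5, -11/15, -47/21, …
ICs: h(0) = 0, h′(0) = 0, h′′(0) = -2.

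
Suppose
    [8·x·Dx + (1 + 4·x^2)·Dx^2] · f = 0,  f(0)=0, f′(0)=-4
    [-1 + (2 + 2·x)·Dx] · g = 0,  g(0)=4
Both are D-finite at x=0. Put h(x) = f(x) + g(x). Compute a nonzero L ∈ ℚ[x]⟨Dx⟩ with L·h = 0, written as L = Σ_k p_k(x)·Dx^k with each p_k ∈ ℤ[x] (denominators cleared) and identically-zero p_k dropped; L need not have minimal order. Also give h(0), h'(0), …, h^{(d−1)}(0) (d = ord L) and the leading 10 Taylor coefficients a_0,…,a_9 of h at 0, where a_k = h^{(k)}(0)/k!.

L = (-16 - 40·x + 192·x^2 + 96·x^3)·Dx + (-35 - 64·x + 328·x^2 + 768·x^3 + 336·x^4)·Dx^2 + (-2 + 30·x + 48·x^2 + 144·x^3 + 224·x^4 + 96·x^5)·Dx^3  (order 3).
h: a_k = 4, -2, -1/2, 67/12, -5/32, -4061/320, -21/256, 131303/3584, -429/8192, -16770781/147456, …
ICs: h(0) = 4, h′(0) = -2, h′′(0) = -1.

f: a_k = 0, -4, 0, 16/3, 0, -64/5, 0, 256/7, 0, -1024/9, …
g: a_k = 4, 2, -1/2, 1/4, -5/32, 7/64, -21/256, 33/512, -429/8192, 715/16384, …
h₀=f+g: left-lcm gives L₀, ord ≤ 3.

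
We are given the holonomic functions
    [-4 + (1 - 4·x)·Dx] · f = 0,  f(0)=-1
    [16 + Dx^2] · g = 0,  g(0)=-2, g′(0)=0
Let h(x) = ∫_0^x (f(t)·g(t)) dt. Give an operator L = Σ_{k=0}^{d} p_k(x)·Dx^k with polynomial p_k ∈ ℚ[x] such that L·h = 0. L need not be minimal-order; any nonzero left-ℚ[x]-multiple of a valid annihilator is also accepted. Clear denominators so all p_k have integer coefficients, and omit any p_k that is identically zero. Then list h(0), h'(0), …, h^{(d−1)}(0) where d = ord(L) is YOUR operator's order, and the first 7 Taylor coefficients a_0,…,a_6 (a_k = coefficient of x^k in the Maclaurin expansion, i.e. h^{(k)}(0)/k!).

f: a_k = -1, -4, -16, -64, -256, -1024, -4096, …
g: a_k = -2, 0, 16, 0, -64/3, 0, 512/45, …
h₀=f·g: eliminate ⇒ L₀, order ≤ 1·2.
h=∫h₀ ⇒ L = L₀·Dx.
L = (-16 + 64·x)·Dx + 8·Dx^2 + (-1 + 4·x)·Dx^3  (order 3).
h: a_k = 0, 2, 4, 16/3, 16, 832/15, 1664/9, …
ICs: h(0) = 0, h′(0) = 2, h′′(0) = 8.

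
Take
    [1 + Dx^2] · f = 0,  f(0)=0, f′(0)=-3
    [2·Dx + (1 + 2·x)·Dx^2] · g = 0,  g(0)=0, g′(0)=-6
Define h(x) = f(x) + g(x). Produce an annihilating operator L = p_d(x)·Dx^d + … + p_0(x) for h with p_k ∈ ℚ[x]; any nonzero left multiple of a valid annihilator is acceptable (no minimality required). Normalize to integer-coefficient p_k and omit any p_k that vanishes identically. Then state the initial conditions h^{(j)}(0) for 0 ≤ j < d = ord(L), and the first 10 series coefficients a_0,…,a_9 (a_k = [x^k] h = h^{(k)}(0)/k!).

f: a_k = 0, -3, 0, 1/2, 0, -1/40, 0, 1/1680, 0, -1/120960, …
g: a_k = 0, -6, 6, -8, 12, -96/5, 32, -384/7, 96, -512/3, …
Weyl lclm of L_f,L_g ⇒ L₀ (ord ≤ 4).
L = (50 + 8·x + 8·x^2)·Dx + (9 + 22·x + 12·x^2 + 8·x^3)·Dx^2 + (50 + 8·x + 8·x^2)·Dx^3 + (9 + 22·x + 12·x^2 + 8·x^3)·Dx^4  (order 4).
h: a_k = 0, -9, 6, -15/2, 12, -769/40, 32, -92159/1680, 96, -20643841/120960, …
ICs: h(0) = 0, h′(0) = -9, h′′(0) = 12, h′′′(0) = -45.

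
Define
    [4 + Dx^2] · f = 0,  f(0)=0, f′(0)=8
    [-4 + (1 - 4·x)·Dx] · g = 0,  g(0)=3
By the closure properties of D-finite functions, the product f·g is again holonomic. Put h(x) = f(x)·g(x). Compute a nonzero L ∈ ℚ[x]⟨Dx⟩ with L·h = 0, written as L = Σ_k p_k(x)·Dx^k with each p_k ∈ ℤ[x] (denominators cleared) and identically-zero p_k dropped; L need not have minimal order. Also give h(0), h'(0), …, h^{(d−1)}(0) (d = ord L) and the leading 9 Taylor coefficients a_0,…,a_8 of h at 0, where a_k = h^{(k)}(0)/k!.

f: a_k = 0, 8, 0, -16/3, 0, 16/15, 0, -32/315, 0, …
g: a_k = 3, 12, 48, 192, 768, 3072, 12288, 49152, 196608, …
h₀=f·g: eliminate ⇒ L₀, order ≤ 2·1.
L = (-4 + 16·x) + 8·Dx + (-1 + 4·x)·Dx^2  (order 2).
h: a_k = 0, 24, 96, 368, 1472, 29456/5, 117824/5, 9897184/105, 39588736/105, …
ICs: h(0) = 0, h′(0) = 24.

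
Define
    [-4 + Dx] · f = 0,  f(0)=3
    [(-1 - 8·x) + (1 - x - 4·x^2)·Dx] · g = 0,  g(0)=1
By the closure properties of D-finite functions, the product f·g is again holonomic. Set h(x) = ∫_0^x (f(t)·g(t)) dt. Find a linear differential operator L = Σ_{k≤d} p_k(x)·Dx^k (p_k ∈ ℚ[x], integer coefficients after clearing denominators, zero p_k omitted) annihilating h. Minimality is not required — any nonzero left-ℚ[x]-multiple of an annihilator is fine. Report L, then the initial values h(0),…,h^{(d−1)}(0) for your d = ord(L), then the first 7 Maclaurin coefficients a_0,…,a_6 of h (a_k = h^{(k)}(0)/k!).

f: a_k = 3, 12, 24, 32, 32, 128/5, 256/15, …
g: a_k = 1, 1, 5, 9, 29, 65, 181, …
L₀ := L_f ⊗_s L_g (sym. prod.), ord ≤ 1.
Integrate: L := L₀·Dx.
L = (5 + 4·x - 16·x^2)·Dx + (-1 + x + 4·x^2)·Dx^2  (order 2).
h: a_k = 0, 3, 15/2, 17, 143/4, 379/5, 4883/30, …
ICs: h(0) = 0, h′(0) = 3.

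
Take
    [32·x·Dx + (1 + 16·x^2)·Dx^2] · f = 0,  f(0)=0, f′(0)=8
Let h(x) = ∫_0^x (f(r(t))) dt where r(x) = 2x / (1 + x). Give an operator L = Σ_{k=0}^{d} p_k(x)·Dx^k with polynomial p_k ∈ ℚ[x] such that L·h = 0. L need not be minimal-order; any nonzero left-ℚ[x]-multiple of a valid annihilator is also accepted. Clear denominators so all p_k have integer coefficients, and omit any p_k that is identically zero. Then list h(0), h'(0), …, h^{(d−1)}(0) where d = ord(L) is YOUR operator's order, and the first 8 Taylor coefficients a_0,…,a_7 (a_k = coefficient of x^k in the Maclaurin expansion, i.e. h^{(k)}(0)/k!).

L = (2 + 130·x)·Dx^2 + (1 + 2·x + 65·x^2)·Dx^3  (order 3).
h: a_k = 0, 0, 8, -16/3, -244/3, 1008/5, 27688/15, -186416/21, …
ICs: h(0) = 0, h′(0) = 0, h′′(0) = 16.

f: a_k = 0, 8, 0, -128/3, 0, 2048/5, 0, -32768/7, …
Change of var in L_f (x↦r) gives L₀.
h=∫h₀ ⇒ L = L₀·Dx.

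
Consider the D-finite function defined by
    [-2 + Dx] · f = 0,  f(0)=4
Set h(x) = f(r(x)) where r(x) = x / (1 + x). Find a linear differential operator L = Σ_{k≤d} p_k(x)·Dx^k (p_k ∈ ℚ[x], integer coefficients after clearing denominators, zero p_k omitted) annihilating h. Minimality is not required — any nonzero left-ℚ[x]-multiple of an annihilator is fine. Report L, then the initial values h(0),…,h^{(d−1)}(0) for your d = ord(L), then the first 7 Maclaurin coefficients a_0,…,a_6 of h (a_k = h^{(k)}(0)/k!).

f: a_k = 4, 8, 8, 16/3, 8/3, 16/15, 16/45, …
Change of var in L_f (x↦r) gives L₀.
L = -2 + (1 + 2·x + x^2)·Dx  (order 1).
h: a_k = 4, 8, 0, -8/3, 8/3, -8/5, 16/45, …
ICs: h(0) = 4.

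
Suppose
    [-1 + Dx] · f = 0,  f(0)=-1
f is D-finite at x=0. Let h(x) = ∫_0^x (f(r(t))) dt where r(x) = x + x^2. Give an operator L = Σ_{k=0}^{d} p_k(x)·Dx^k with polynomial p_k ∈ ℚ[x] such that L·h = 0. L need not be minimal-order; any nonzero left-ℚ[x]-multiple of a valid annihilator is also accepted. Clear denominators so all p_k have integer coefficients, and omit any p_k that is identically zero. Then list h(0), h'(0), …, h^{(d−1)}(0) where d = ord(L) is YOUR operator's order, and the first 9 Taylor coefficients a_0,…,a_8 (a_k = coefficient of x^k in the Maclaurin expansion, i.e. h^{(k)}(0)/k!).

L = (-1 - 2·x)·Dx + Dx^2  (order 2).
h: a_k = 0, -1, -1/2, -1/2, -7/24, -5/24, -9/80, -331/5040, -1303/40320, …
ICs: h(0) = 0, h′(0) = -1.

f: a_k = -1, -1, -1/2, -1/6, -1/24, -1/120, -1/720, -1/5040, -1/40320, …
h₀=f(r): pull back L_f along r ⇒ L₀.
∫: right-multiply L₀ by Dx.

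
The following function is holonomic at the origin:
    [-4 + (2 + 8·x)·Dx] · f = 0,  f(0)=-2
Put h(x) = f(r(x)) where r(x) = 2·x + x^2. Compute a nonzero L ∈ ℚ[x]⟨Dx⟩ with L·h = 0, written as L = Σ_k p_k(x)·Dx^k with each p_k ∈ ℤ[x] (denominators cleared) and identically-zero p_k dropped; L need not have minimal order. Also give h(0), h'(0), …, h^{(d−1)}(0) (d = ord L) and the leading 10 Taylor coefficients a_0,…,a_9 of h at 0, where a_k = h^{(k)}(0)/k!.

f: a_k = -2, -4, 4, -8, 20, -56, 168, -528, 1716, -5720, …
Substitute x→r, Dx→(1/r')Dx; clear ⇒ L₀.
L = (-4 - 4·x) + (1 + 8·x + 4·x^2)·Dx  (order 1).
h: a_k = -2, -8, 12, -48, 228, -1200, 6744, -39648, 240852, -1499952, …
ICs: h(0) = -2.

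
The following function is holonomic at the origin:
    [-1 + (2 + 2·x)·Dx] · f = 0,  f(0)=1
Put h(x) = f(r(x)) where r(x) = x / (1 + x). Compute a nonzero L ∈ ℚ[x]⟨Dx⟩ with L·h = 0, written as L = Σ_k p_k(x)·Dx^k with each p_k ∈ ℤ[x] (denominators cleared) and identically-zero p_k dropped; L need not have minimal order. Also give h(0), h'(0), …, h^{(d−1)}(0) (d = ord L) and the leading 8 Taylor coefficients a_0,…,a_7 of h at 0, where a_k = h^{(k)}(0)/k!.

f: a_k = 1, 1/2, -1/8, 1/16, -5/128, 7/256, -21/1024, 33/2048, …
Substitute x→r, Dx→(1/r')Dx; clear ⇒ L₀.
L = -1 + (2 + 6·x + 4·x^2)·Dx  (order 1).
h: a_k = 1, 1/2, -5/8, 13/16, -141/128, 399/256, -2353/1024, 7205/2048, …
ICs: h(0) = 1.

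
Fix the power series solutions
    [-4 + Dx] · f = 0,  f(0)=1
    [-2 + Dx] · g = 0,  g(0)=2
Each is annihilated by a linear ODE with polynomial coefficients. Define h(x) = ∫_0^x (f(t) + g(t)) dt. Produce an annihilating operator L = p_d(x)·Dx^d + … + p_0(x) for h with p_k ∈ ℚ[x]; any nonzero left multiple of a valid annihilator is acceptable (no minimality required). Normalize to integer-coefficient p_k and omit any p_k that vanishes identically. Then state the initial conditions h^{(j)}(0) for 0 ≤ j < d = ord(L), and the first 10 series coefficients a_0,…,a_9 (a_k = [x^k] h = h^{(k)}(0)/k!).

L = 8·Dx - 6·Dx^2 + Dx^3  (order 3).
h: a_k = 0, 3, 4, 4, 10/3, 12/5, 68/45, 88/105, 26/63, 172/945, …
ICs: h(0) = 0, h′(0) = 3, h′′(0) = 8.

f: a_k = 1, 4, 8, 32/3, 32/3, 128/15, 256/45, 1024/315, 512/315, 2048/2835, …
g: a_k = 2, 4, 4, 8/3, 4/3, 8/15, 8/45, 16/315, 4/315, 8/2835, …
h₀=f+g: left-lcm gives L₀, ord ≤ 2.
∫: right-multiply L₀ by Dx.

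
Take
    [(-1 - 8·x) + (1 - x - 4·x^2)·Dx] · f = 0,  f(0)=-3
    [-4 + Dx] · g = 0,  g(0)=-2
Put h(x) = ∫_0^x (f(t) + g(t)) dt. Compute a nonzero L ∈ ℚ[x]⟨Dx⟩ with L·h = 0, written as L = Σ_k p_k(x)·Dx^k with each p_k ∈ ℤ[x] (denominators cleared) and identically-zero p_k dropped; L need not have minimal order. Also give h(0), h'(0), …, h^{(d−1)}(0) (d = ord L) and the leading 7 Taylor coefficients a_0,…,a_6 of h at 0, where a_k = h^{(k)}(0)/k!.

L = (-24 + 16·x - 576·x^2 - 512·x^3)·Dx + (-6 + 56·x + 208·x^2 - 128·x^3 - 256·x^4)·Dx^2 + (3 - 15·x - 16·x^2 + 64·x^3 + 64·x^4)·Dx^3  (order 3).
h: a_k = 0, -5, -11/2, -31/3, -145/12, -65/3, -3181/90, …
ICs: h(0) = 0, h′(0) = -5, h′′(0) = -11.

f: a_k = -3, -3, -15, -27, -87, -195, -543, …
g: a_k = -2, -8, -16, -64/3, -64/3, -256/15, -512/45, …
Weyl lclm of L_f,L_g ⇒ L₀ (ord ≤ 2).
h=∫₀ˣh₀: take L = L₀·Dx.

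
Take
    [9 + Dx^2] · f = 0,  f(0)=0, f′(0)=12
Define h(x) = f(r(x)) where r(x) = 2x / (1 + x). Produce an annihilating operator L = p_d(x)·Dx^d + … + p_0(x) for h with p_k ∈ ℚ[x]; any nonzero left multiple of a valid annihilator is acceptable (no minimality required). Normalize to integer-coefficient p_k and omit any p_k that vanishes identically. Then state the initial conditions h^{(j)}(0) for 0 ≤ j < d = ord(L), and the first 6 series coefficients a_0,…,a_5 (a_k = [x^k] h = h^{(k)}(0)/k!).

L = 36 + (2 + 6·x + 6·x^2 + 2·x^3)·Dx + (1 + 4·x + 6·x^2 + 4·x^3 + x^4)·Dx^2  (order 2).
h: a_k = 0, 24, -24, -120, 408, -2904/5, …
ICs: h(0) = 0, h′(0) = 24.

f: a_k = 0, 12, 0, -18, 0, 81/10, …
f∘r: x↦r, Dx↦Dx/r' in L_f ⇒ L₀.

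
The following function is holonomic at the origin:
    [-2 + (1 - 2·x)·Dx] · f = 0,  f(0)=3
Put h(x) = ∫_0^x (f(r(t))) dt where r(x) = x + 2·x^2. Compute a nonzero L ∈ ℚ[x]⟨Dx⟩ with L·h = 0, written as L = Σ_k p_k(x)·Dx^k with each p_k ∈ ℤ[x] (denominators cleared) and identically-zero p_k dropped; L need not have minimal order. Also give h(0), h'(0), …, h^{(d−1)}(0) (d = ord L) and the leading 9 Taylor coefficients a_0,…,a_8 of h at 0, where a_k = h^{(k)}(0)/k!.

L = (2 + 8·x)·Dx + (-1 + 2·x + 4·x^2)·Dx^2  (order 2).
h: a_k = 0, 3, 3, 8, 18, 48, 128, 2496/7, 1008, …
ICs: h(0) = 0, h′(0) = 3.

f: a_k = 3, 6, 12, 24, 48, 96, 192, 384, 768, …
Change of var in L_f (x↦r) gives L₀.
∫: right-multiply L₀ by Dx.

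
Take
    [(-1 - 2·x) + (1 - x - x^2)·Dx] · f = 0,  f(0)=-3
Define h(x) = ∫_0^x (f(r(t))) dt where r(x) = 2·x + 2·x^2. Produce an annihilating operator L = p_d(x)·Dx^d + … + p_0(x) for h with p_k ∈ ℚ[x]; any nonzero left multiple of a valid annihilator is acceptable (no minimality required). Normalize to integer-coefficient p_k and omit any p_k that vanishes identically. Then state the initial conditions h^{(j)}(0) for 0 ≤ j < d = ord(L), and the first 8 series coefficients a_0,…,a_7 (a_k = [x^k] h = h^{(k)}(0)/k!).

f: a_k = -3, -3, -6, -9, -15, -24, -39, -63, …
L₀ from L_f via x↦r, Dx↦r'^{-1}Dx.
h=∫h₀ ⇒ L = L₀·Dx.
L = (2 + 12·x + 24·x^2 + 16·x^3)·Dx + (-1 + 2·x + 6·x^2 + 8·x^3 + 4·x^4)·Dx^2  (order 2).
h: a_k = 0, -3, -3, -10, -30, -96, -324, -7848/7, …
ICs: h(0) = 0, h′(0) = -3.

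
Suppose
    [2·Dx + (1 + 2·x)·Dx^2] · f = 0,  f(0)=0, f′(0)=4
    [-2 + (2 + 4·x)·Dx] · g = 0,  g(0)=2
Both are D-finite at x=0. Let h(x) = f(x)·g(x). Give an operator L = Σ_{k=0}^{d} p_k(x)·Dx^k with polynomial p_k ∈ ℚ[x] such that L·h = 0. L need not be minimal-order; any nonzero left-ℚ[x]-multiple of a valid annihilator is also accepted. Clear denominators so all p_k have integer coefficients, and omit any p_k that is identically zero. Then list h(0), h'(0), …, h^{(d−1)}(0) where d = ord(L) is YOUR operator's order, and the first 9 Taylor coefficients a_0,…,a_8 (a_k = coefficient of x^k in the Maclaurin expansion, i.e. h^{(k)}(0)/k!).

L = 1 + (1 + 4·x + 4·x^2)·Dx^2  (order 2).
h: a_k = 0, 8, 0, -4/3, 8/3, -71/15, 124/15, -3043/210, 2689/105, …
ICs: h(0) = 0, h′(0) = 8.

f: a_k = 0, 4, -4, 16/3, -8, 64/5, -64/3, 256/7, -64, …
g: a_k = 2, 2, -1, 1, -5/4, 7/4, -21/8, 33/8, -429/64, …
f·g: L₀ = L_f ⊗_s L_g, ord ≤ 2·1.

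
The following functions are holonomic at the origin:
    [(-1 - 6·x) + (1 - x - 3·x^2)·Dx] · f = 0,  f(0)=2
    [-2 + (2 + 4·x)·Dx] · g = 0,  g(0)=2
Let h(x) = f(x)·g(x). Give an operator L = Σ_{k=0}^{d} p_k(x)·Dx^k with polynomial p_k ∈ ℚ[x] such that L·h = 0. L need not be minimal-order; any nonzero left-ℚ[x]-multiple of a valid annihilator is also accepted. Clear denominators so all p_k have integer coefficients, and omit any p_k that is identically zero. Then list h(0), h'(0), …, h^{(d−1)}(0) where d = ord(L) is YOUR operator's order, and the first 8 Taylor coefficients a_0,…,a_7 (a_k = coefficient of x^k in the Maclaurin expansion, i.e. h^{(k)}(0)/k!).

f: a_k = 2, 2, 8, 14, 38, 80, 194, 434, …
g: a_k = 2, 2, -1, 1, -5/4, 7/4, -21/8, 33/8, …
L₀ := L_f ⊗_s L_g (sym. prod.), ord ≤ 1.
L = (2 + 7·x + 9·x^2) + (-1 - x + 5·x^2 + 6·x^3)·Dx  (order 1).
h: a_k = 4, 8, 18, 44, 191/2, 231, 2049/4, 2427/2, …
ICs: h(0) = 4.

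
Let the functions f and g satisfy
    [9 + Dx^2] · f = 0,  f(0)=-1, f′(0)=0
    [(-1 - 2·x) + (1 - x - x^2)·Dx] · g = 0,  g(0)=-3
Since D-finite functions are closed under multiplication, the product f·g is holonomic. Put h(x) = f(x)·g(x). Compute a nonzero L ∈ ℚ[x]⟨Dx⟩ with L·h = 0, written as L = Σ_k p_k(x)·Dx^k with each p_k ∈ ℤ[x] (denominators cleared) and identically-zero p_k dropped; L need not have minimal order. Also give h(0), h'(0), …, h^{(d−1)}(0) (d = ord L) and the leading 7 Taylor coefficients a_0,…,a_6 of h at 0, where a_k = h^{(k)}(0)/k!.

f: a_k = -1, 0, 9/2, 0, -27/8, 0, 81/80, …
g: a_k = -3, -3, -6, -9, -15, -24, -39, …
f·g: L₀ = L_f ⊗_s L_g, ord ≤ 2·1.
L = (-7 + 9·x + 9·x^2) + (2 + 4·x)·Dx + (-1 + x + x^2)·Dx^2  (order 2).
h: a_k = 3, 3, -15/2, -9/2, -15/8, -51/8, -903/80, …
ICs: h(0) = 3, h′(0) = 3.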